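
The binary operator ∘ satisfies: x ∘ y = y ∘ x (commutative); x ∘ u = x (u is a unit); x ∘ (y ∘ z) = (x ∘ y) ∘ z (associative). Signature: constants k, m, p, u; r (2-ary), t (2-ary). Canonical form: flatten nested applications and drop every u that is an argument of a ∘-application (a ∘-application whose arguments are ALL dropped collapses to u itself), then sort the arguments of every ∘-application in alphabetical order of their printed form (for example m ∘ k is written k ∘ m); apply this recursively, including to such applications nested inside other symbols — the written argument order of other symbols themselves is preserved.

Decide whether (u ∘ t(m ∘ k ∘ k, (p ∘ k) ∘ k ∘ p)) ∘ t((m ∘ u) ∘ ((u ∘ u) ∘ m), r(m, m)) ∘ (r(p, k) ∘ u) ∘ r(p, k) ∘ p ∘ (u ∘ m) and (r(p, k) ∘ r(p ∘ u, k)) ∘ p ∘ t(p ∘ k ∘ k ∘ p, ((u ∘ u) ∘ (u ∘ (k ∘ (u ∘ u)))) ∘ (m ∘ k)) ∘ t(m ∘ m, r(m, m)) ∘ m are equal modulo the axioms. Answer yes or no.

Answer: no — m ∘ p ∘ r(p, k) ∘ r(p, k) ∘ t(k ∘ k ∘ m, k ∘ k ∘ p ∘ p) ∘ t(m ∘ m, r(m, m)) vs m ∘ p ∘ r(p, k) ∘ r(p, k) ∘ t(k ∘ k ∘ p ∘ p, k ∘ k ∘ m) ∘ t(m ∘ m, r(m, m))

Derivation:
Left:  (u ∘ t(m ∘ k ∘ k, (p ∘ k) ∘ k ∘ p)) ∘ t((m ∘ u) ∘ ((u ∘ u) ∘ m), r(m, m)) ∘ (r(p, k) ∘ u) ∘ r(p, k) ∘ p ∘ (u ∘ m)
  Flatten:  u ∘ t(m ∘ k ∘ k, (p ∘ k) ∘ k ∘ p) ∘ t((m ∘ u) ∘ ((u ∘ u) ∘ m), r(m, m)) ∘ r(p, k) ∘ u ∘ r(p, k) ∘ p ∘ u ∘ m
  Simplify inside:  t(m ∘ k ∘ k, (p ∘ k) ∘ k ∘ p)  →  t(k ∘ k ∘ m, k ∘ k ∘ p ∘ p)
  Simplify inside:  t((m ∘ u) ∘ ((u ∘ u) ∘ m), r(m, m))  →  t(m ∘ m, r(m, m))
  Units out:  drop u (×3)
  Order the arguments:  m ∘ p ∘ r(p, k) ∘ r(p, k) ∘ t(k ∘ k ∘ m, k ∘ k ∘ p ∘ p) ∘ t(m ∘ m, r(m, m))
Right:  (r(p, k) ∘ r(p ∘ u, k)) ∘ p ∘ t(p ∘ k ∘ k ∘ p, ((u ∘ u) ∘ (u ∘ (k ∘ (u ∘ u)))) ∘ (m ∘ k)) ∘ t(m ∘ m, r(m, m)) ∘ m
  Un-nest:  r(p, k) ∘ r(p ∘ u, k) ∘ p ∘ t(p ∘ k ∘ k ∘ p, ((u ∘ u) ∘ (u ∘ (k ∘ (u ∘ u)))) ∘ (m ∘ k)) ∘ t(m ∘ m, r(m, m)) ∘ m
  Simplify inside:  r(p ∘ u, k)  →  r(p, k)
  Simplify inside:  t(p ∘ k ∘ k ∘ p, ((u ∘ u) ∘ (u ∘ (k ∘ (u ∘ u)))) ∘ (m ∘ k))  →  t(k ∘ k ∘ p ∘ p, k ∘ k ∘ m)
  Order the arguments:  m ∘ p ∘ r(p, k) ∘ r(p, k) ∘ t(k ∘ k ∘ p ∘ p, k ∘ k ∘ m) ∘ t(m ∘ m, r(m, m))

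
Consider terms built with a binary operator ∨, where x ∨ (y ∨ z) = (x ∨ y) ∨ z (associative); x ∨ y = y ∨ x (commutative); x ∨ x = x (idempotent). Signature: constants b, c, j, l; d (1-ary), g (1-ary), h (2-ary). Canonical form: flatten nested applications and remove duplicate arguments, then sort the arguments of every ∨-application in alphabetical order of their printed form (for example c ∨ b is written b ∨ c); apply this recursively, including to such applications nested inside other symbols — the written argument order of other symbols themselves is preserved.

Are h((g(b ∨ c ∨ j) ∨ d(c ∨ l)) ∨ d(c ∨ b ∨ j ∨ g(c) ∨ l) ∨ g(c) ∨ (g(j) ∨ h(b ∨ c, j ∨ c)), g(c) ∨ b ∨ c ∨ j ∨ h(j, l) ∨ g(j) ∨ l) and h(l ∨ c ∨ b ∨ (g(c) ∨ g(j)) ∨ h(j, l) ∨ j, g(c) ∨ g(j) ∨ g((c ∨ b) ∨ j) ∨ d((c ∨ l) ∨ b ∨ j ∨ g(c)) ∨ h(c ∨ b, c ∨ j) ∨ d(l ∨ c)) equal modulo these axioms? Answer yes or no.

Left:  h((g(b ∨ c ∨ j) ∨ d(c ∨ l)) ∨ d(c ∨ b ∨ j ∨ g(c) ∨ l) ∨ g(c) ∨ (g(j) ∨ h(b ∨ c, j ∨ c)), g(c) ∨ b ∨ c ∨ j ∨ h(j, l) ∨ g(j) ∨ l)
  Work inside:  (g(b ∨ c ∨ j) ∨ d(c ∨ l)) ∨ d(c ∨ b ∨ j ∨ g(c) ∨ l) ∨ g(c) ∨ (g(j) ∨ h(b ∨ c, j ∨ c))
  Merge nested applications:  g(b ∨ c ∨ j) ∨ d(c ∨ l) ∨ d(c ∨ b ∨ j ∨ g(c) ∨ l) ∨ g(c) ∨ g(j) ∨ h(b ∨ c, j ∨ c)
  Canonicalize subterm:  d(c ∨ b ∨ j ∨ g(c) ∨ l)  →  d(b ∨ c ∨ g(c) ∨ j ∨ l)
  Simplify inside:  h(b ∨ c, j ∨ c)  →  h(b ∨ c, c ∨ j)
  Order the arguments:  d(b ∨ c ∨ g(c) ∨ j ∨ l) ∨ d(c ∨ l) ∨ g(b ∨ c ∨ j) ∨ g(c) ∨ g(j) ∨ h(b ∨ c, c ∨ j)
  Rebuild:  h(d(b ∨ c ∨ g(c) ∨ j ∨ l) ∨ d(c ∨ l) ∨ g(b ∨ c ∨ j) ∨ g(c) ∨ g(j) ∨ h(b ∨ c, c ∨ j), b ∨ c ∨ g(c) ∨ g(j) ∨ h(j, l) ∨ j ∨ l)
Right:  h(l ∨ c ∨ b ∨ (g(c) ∨ g(j)) ∨ h(j, l) ∨ j, g(c) ∨ g(j) ∨ g((c ∨ b) ∨ j) ∨ d((c ∨ l) ∨ b ∨ j ∨ g(c)) ∨ h(c ∨ b, c ∨ j) ∨ d(l ∨ c))
  Work inside:  g(c) ∨ g(j) ∨ g((c ∨ b) ∨ j) ∨ d((c ∨ l) ∨ b ∨ j ∨ g(c)) ∨ h(c ∨ b, c ∨ j) ∨ d(l ∨ c)
  Simplify inside:  g((c ∨ b) ∨ j)  →  g(b ∨ c ∨ j)
  Inside:  d((c ∨ l) ∨ b ∨ j ∨ g(c))  →  d(b ∨ c ∨ g(c) ∨ j ∨ l)
  Simplify inside:  h(c ∨ b, c ∨ j)  →  h(b ∨ c, c ∨ j)
  Sort:  d(b ∨ c ∨ g(c) ∨ j ∨ l) ∨ d(c ∨ l) ∨ g(b ∨ c ∨ j) ∨ g(c) ∨ g(j) ∨ h(b ∨ c, c ∨ j)
  Reassemble:  h(b ∨ c ∨ g(c) ∨ g(j) ∨ h(j, l) ∨ j ∨ l, d(b ∨ c ∨ g(c) ∨ j ∨ l) ∨ d(c ∨ l) ∨ g(b ∨ c ∨ j) ∨ g(c) ∨ g(j) ∨ h(b ∨ c, c ∨ j))

Answer: no — h(d(b ∨ c ∨ g(c) ∨ j ∨ l) ∨ d(c ∨ l) ∨ g(b ∨ c ∨ j) ∨ g(c) ∨ g(j) ∨ h(b ∨ c, c ∨ j), b ∨ c ∨ g(c) ∨ g(j) ∨ h(j, l) ∨ j ∨ l) vs h(b ∨ c ∨ g(c) ∨ g(j) ∨ h(j, l) ∨ j ∨ l, d(b ∨ c ∨ g(c) ∨ j ∨ l) ∨ d(c ∨ l) ∨ g(b ∨ c ∨ j) ∨ g(c) ∨ g(j) ∨ h(b ∨ c, c ∨ j))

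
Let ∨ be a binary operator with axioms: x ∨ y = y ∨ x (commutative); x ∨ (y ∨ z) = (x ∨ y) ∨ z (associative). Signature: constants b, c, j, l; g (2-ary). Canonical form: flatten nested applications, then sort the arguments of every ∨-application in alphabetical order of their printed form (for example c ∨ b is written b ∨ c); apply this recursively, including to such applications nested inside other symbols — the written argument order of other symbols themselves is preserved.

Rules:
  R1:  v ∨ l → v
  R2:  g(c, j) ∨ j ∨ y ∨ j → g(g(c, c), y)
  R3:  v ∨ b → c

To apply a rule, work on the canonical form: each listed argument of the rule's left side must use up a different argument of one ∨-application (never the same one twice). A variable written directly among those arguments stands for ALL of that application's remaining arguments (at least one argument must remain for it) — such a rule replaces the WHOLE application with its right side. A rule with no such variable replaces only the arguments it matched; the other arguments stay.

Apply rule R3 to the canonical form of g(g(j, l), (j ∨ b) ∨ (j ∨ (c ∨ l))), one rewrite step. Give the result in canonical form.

Answer: g(g(j, l), c)

Derivation:
Canonical form:  g(g(j, l), b ∨ c ∨ j ∨ j ∨ l)
Match R3:  consume b;  v := c ∨ j ∨ j ∨ l
Every leftover argument binds to the variable; the entire application is replaced.
Giving:  g(g(j, l), c)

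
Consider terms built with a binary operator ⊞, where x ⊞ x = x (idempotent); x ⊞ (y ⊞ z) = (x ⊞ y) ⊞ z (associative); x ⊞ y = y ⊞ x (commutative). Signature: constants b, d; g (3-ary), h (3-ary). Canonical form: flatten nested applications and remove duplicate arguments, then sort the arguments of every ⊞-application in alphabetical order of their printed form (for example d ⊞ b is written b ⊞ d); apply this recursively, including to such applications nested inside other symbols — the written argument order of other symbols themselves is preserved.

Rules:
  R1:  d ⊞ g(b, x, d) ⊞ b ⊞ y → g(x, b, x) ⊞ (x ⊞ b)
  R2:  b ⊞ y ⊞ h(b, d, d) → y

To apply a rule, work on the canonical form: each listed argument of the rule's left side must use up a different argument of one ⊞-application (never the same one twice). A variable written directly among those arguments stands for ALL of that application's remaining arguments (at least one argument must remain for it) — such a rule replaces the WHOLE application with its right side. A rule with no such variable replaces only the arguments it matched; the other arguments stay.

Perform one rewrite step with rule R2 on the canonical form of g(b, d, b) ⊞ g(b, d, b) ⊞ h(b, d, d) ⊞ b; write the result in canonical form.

Canonical form:  b ⊞ g(b, d, b) ⊞ h(b, d, d)
Apply R2:  consuming b, h(b, d, d);  y := g(b, d, b)
The variable takes the whole remainder — replace the entire application.
Giving:  g(b, d, b)

Answer: g(b, d, b)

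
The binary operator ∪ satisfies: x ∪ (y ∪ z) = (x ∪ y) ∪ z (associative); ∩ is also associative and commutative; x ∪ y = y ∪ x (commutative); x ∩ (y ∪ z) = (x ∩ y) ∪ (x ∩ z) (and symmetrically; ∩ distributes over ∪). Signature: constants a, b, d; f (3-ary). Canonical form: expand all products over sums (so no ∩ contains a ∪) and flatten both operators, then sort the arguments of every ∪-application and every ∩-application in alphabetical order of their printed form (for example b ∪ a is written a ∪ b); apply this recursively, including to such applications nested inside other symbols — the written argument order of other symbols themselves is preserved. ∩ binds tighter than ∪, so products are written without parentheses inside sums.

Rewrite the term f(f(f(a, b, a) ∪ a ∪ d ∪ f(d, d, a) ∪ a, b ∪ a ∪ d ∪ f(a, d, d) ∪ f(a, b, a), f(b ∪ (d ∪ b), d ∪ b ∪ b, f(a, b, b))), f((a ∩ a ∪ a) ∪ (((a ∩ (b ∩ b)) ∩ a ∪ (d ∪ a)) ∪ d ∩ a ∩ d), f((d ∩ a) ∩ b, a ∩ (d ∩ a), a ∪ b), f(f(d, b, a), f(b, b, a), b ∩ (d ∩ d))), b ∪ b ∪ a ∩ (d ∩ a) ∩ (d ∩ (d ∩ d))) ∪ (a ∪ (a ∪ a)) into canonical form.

Answer: a ∪ a ∪ a ∪ f(f(a ∪ a ∪ d ∪ f(a, b, a) ∪ f(d, d, a), a ∪ b ∪ d ∪ f(a, b, a) ∪ f(a, d, d), f(b ∪ b ∪ d, b ∪ b ∪ d, f(a, b, b))), f(a ∪ a ∪ a ∩ a ∪ a ∩ a ∩ b ∩ b ∪ a ∩ d ∩ d ∪ d, f(a ∩ b ∩ d, a ∩ a ∩ d, a ∪ b), f(f(d, b, a), f(b, b, a), b ∩ d ∩ d)), a ∩ a ∩ d ∩ d ∩ d ∩ d ∪ b ∪ b)

Derivation:
Merge nested applications:  f(f(a ∪ a ∪ d ∪ f(a, b, a) ∪ f(d, d, a), a ∪ b ∪ d ∪ f(a, b, a) ∪ f(a, d, d), f(b ∪ b ∪ d, b ∪ b ∪ d, f(a, b, b))), f(a ∪ a ∪ a ∩ a ∪ a ∩ a ∩ b ∩ b ∪ a ∩ d ∩ d ∪ d, f(a ∩ b ∩ d, a ∩ a ∩ d, a ∪ b), f(f(d, b, a), f(b, b, a), b ∩ d ∩ d)), a ∩ a ∩ d ∩ d ∩ d ∩ d ∪ b ∪ b) ∪ a ∪ a ∪ a
Sort:  a ∪ a ∪ a ∪ f(f(a ∪ a ∪ d ∪ f(a, b, a) ∪ f(d, d, a), a ∪ b ∪ d ∪ f(a, b, a) ∪ f(a, d, d), f(b ∪ b ∪ d, b ∪ b ∪ d, f(a, b, b))), f(a ∪ a ∪ a ∩ a ∪ a ∩ a ∩ b ∩ b ∪ a ∩ d ∩ d ∪ d, f(a ∩ b ∩ d, a ∩ a ∩ d, a ∪ b), f(f(d, b, a), f(b, b, a), b ∩ d ∩ d)), a ∩ a ∩ d ∩ d ∩ d ∩ d ∪ b ∪ b)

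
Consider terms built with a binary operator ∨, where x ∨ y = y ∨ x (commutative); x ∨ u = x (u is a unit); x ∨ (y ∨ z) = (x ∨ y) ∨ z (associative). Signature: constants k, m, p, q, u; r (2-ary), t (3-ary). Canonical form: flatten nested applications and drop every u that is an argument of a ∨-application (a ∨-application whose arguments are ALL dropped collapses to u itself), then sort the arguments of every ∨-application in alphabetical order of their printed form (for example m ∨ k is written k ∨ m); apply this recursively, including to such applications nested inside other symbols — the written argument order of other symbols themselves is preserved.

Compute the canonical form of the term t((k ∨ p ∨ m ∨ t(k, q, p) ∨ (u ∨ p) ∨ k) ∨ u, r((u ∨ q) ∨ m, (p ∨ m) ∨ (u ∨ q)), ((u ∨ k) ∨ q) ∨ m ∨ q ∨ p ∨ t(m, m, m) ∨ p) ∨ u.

Answer: t(k ∨ k ∨ m ∨ p ∨ p ∨ t(k, q, p), r(m ∨ q, m ∨ p ∨ q), k ∨ m ∨ p ∨ p ∨ q ∨ q ∨ t(m, m, m))

Derivation:
Canonicalize subterm:  t((k ∨ p ∨ m ∨ t(k, q, p) ∨ (u ∨ p) ∨ k) ∨ u, r((u ∨ q) ∨ m, (p ∨ m) ∨ (u ∨ q)), ((u ∨ k) ∨ q) ∨ m ∨ q ∨ p ∨ t(m, m, m) ∨ p)  →  t(k ∨ k ∨ m ∨ p ∨ p ∨ t(k, q, p), r(m ∨ q, m ∨ p ∨ q), k ∨ m ∨ p ∨ p ∨ q ∨ q ∨ t(m, m, m))
Drop the unit:  drop u
Sort:  t(k ∨ k ∨ m ∨ p ∨ p ∨ t(k, q, p), r(m ∨ q, m ∨ p ∨ q), k ∨ m ∨ p ∨ p ∨ q ∨ q ∨ t(m, m, m))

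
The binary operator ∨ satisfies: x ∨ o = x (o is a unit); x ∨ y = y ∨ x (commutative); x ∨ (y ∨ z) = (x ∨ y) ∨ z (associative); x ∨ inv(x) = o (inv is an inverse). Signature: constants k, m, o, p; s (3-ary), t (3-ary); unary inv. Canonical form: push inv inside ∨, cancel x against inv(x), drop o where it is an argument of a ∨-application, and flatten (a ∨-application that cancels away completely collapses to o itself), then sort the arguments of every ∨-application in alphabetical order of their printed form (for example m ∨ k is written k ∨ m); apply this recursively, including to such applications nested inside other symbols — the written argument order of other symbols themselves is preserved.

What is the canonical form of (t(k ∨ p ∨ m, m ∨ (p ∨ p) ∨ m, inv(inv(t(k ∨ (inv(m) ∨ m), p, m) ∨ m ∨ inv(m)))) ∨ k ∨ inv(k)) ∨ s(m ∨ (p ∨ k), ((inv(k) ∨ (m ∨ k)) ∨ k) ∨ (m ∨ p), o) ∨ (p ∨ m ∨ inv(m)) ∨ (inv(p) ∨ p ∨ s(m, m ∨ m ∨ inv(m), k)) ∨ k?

Push inv inside:  distribute inv over ∨ and collapse double inv
Cancel inverse pairs:  m cancels
Combine occurrences:  t(k ∨ m ∨ p, m ∨ m ∨ p ∨ p, t(k, p, m)) ∨ k ∨ s(k ∨ m ∨ p, k ∨ m ∨ m ∨ p, o) ∨ p ∨ s(m, m, k)
Sort:  k ∨ p ∨ s(k ∨ m ∨ p, k ∨ m ∨ m ∨ p, o) ∨ s(m, m, k) ∨ t(k ∨ m ∨ p, m ∨ m ∨ p ∨ p, t(k, p, m))

Answer: k ∨ p ∨ s(k ∨ m ∨ p, k ∨ m ∨ m ∨ p, o) ∨ s(m, m, k) ∨ t(k ∨ m ∨ p, m ∨ m ∨ p ∨ p, t(k, p, m))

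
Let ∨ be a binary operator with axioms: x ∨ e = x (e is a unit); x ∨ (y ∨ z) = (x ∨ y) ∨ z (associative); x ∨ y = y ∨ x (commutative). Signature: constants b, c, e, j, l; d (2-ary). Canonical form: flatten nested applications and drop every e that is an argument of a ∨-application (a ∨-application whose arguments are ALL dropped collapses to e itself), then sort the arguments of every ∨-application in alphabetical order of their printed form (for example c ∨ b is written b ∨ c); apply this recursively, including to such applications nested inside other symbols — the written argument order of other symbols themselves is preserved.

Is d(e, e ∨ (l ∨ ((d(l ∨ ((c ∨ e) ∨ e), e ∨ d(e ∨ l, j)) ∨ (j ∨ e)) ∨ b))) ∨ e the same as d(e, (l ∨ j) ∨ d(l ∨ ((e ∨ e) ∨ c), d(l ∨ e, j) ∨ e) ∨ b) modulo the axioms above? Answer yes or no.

Answer: yes — both canonical forms are d(e, b ∨ d(c ∨ l, d(l, j)) ∨ j ∨ l)

Derivation:
Left:  d(e, e ∨ (l ∨ ((d(l ∨ ((c ∨ e) ∨ e), e ∨ d(e ∨ l, j)) ∨ (j ∨ e)) ∨ b))) ∨ e
  Simplify inside:  d(e, e ∨ (l ∨ ((d(l ∨ ((c ∨ e) ∨ e), e ∨ d(e ∨ l, j)) ∨ (j ∨ e)) ∨ b)))  →  d(e, b ∨ d(c ∨ l, d(l, j)) ∨ j ∨ l)
  Unit:  drop e
  Sort:  d(e, b ∨ d(c ∨ l, d(l, j)) ∨ j ∨ l)
Right:  d(e, (l ∨ j) ∨ d(l ∨ ((e ∨ e) ∨ c), d(l ∨ e, j) ∨ e) ∨ b)
  Focus inside:  (l ∨ j) ∨ d(l ∨ ((e ∨ e) ∨ c), d(l ∨ e, j) ∨ e) ∨ b
  Flatten:  l ∨ j ∨ d(l ∨ ((e ∨ e) ∨ c), d(l ∨ e, j) ∨ e) ∨ b
  Canonicalize subterm:  d(l ∨ ((e ∨ e) ∨ c), d(l ∨ e, j) ∨ e)  →  d(c ∨ l, d(l, j))
  Sort arguments:  b ∨ d(c ∨ l, d(l, j)) ∨ j ∨ l
  Reassemble:  d(e, b ∨ d(c ∨ l, d(l, j)) ∨ j ∨ l)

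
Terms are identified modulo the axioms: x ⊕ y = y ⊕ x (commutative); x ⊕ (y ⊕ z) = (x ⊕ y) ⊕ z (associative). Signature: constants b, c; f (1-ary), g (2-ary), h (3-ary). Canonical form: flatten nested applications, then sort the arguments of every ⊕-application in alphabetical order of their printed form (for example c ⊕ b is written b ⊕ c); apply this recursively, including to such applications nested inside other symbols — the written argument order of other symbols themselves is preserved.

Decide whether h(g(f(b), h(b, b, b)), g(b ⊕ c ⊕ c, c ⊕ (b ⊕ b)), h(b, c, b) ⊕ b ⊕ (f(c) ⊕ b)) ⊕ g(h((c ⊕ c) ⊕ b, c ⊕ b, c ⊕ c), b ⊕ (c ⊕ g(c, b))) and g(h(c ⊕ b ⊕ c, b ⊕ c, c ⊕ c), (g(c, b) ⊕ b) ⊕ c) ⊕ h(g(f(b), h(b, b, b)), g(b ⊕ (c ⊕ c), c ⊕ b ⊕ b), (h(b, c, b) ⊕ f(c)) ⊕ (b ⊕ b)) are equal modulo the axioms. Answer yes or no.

Answer: yes — both canonical forms are g(h(b ⊕ c ⊕ c, b ⊕ c, c ⊕ c), b ⊕ c ⊕ g(c, b)) ⊕ h(g(f(b), h(b, b, b)), g(b ⊕ c ⊕ c, b ⊕ b ⊕ c), b ⊕ b ⊕ f(c) ⊕ h(b, c, b))

Derivation:
Left:  h(g(f(b), h(b, b, b)), g(b ⊕ c ⊕ c, c ⊕ (b ⊕ b)), h(b, c, b) ⊕ b ⊕ (f(c) ⊕ b)) ⊕ g(h((c ⊕ c) ⊕ b, c ⊕ b, c ⊕ c), b ⊕ (c ⊕ g(c, b)))
  Canonicalize subterm:  h(g(f(b), h(b, b, b)), g(b ⊕ c ⊕ c, c ⊕ (b ⊕ b)), h(b, c, b) ⊕ b ⊕ (f(c) ⊕ b))  →  h(g(f(b), h(b, b, b)), g(b ⊕ c ⊕ c, b ⊕ b ⊕ c), b ⊕ b ⊕ f(c) ⊕ h(b, c, b))
  Inside:  g(h((c ⊕ c) ⊕ b, c ⊕ b, c ⊕ c), b ⊕ (c ⊕ g(c, b)))  →  g(h(b ⊕ c ⊕ c, b ⊕ c, c ⊕ c), b ⊕ c ⊕ g(c, b))
  Sort:  g(h(b ⊕ c ⊕ c, b ⊕ c, c ⊕ c), b ⊕ c ⊕ g(c, b)) ⊕ h(g(f(b), h(b, b, b)), g(b ⊕ c ⊕ c, b ⊕ b ⊕ c), b ⊕ b ⊕ f(c) ⊕ h(b, c, b))
Right:  g(h(c ⊕ b ⊕ c, b ⊕ c, c ⊕ c), (g(c, b) ⊕ b) ⊕ c) ⊕ h(g(f(b), h(b, b, b)), g(b ⊕ (c ⊕ c), c ⊕ b ⊕ b), (h(b, c, b) ⊕ f(c)) ⊕ (b ⊕ b))
  Canonicalize subterm:  g(h(c ⊕ b ⊕ c, b ⊕ c, c ⊕ c), (g(c, b) ⊕ b) ⊕ c)  →  g(h(b ⊕ c ⊕ c, b ⊕ c, c ⊕ c), b ⊕ c ⊕ g(c, b))
  Simplify inside:  h(g(f(b), h(b, b, b)), g(b ⊕ (c ⊕ c), c ⊕ b ⊕ b), (h(b, c, b) ⊕ f(c)) ⊕ (b ⊕ b))  →  h(g(f(b), h(b, b, b)), g(b ⊕ c ⊕ c, b ⊕ b ⊕ c), b ⊕ b ⊕ f(c) ⊕ h(b, c, b))
  Sort arguments:  g(h(b ⊕ c ⊕ c, b ⊕ c, c ⊕ c), b ⊕ c ⊕ g(c, b)) ⊕ h(g(f(b), h(b, b, b)), g(b ⊕ c ⊕ c, b ⊕ b ⊕ c), b ⊕ b ⊕ f(c) ⊕ h(b, c, b))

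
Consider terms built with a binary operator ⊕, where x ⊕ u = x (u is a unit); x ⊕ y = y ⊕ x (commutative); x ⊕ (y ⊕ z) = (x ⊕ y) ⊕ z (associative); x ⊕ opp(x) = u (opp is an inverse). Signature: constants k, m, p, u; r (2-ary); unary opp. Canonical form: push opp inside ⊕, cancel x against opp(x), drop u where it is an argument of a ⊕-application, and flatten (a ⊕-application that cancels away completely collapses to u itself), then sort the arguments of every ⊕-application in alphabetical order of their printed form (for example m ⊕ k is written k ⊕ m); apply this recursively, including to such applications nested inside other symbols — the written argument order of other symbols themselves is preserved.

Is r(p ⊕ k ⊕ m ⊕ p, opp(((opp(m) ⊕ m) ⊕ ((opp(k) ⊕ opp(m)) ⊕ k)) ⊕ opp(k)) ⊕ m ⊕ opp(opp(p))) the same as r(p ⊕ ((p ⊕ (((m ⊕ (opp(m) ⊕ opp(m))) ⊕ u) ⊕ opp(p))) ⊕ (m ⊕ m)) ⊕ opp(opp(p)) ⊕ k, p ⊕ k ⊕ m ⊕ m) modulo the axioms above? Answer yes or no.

Answer: yes — both canonical forms are r(k ⊕ m ⊕ p ⊕ p, k ⊕ m ⊕ m ⊕ p)

Derivation:
Left:  r(p ⊕ k ⊕ m ⊕ p, opp(((opp(m) ⊕ m) ⊕ ((opp(k) ⊕ opp(m)) ⊕ k)) ⊕ opp(k)) ⊕ m ⊕ opp(opp(p)))
  Work inside:  opp(((opp(m) ⊕ m) ⊕ ((opp(k) ⊕ opp(m)) ⊕ k)) ⊕ opp(k)) ⊕ m ⊕ opp(opp(p))
  Push opp inside:  distribute opp over ⊕ and collapse double opp
  Collect:  m ⊕ m ⊕ k ⊕ p
  Sort arguments:  k ⊕ m ⊕ m ⊕ p
  Reassemble:  r(k ⊕ m ⊕ p ⊕ p, k ⊕ m ⊕ m ⊕ p)
Right:  r(p ⊕ ((p ⊕ (((m ⊕ (opp(m) ⊕ opp(m))) ⊕ u) ⊕ opp(p))) ⊕ (m ⊕ m)) ⊕ opp(opp(p)) ⊕ k, p ⊕ k ⊕ m ⊕ m)
  Work inside:  p ⊕ ((p ⊕ (((m ⊕ (opp(m) ⊕ opp(m))) ⊕ u) ⊕ opp(p))) ⊕ (m ⊕ m)) ⊕ opp(opp(p)) ⊕ k
  Push opp inside:  distribute opp over ⊕ and collapse double opp
  Collect terms:  p ⊕ p ⊕ m ⊕ k
  Sort:  k ⊕ m ⊕ p ⊕ p
  Put back:  r(k ⊕ m ⊕ p ⊕ p, k ⊕ m ⊕ m ⊕ p)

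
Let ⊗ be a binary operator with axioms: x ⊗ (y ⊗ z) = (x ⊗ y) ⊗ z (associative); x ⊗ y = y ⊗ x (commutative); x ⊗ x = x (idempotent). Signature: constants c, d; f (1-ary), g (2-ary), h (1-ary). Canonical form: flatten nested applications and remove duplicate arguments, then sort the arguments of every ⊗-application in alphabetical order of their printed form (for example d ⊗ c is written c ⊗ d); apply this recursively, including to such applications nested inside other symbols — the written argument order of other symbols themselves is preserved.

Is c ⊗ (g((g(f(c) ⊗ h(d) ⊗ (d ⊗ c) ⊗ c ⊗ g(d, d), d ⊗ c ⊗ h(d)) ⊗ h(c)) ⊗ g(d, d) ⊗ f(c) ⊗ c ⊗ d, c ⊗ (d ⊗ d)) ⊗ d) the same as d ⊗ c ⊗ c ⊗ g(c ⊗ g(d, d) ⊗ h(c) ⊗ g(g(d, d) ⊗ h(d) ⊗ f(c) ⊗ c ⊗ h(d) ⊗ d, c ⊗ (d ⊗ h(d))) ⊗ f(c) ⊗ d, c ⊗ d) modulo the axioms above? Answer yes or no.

Left:  c ⊗ (g((g(f(c) ⊗ h(d) ⊗ (d ⊗ c) ⊗ c ⊗ g(d, d), d ⊗ c ⊗ h(d)) ⊗ h(c)) ⊗ g(d, d) ⊗ f(c) ⊗ c ⊗ d, c ⊗ (d ⊗ d)) ⊗ d)
  Un-nest:  c ⊗ g((g(f(c) ⊗ h(d) ⊗ (d ⊗ c) ⊗ c ⊗ g(d, d), d ⊗ c ⊗ h(d)) ⊗ h(c)) ⊗ g(d, d) ⊗ f(c) ⊗ c ⊗ d, c ⊗ (d ⊗ d)) ⊗ d
  Inside:  g((g(f(c) ⊗ h(d) ⊗ (d ⊗ c) ⊗ c ⊗ g(d, d), d ⊗ c ⊗ h(d)) ⊗ h(c)) ⊗ g(d, d) ⊗ f(c) ⊗ c ⊗ d, c ⊗ (d ⊗ d))  →  g(c ⊗ d ⊗ f(c) ⊗ g(c ⊗ d ⊗ f(c) ⊗ g(d, d) ⊗ h(d), c ⊗ d ⊗ h(d)) ⊗ g(d, d) ⊗ h(c), c ⊗ d)
  Order the arguments:  c ⊗ d ⊗ g(c ⊗ d ⊗ f(c) ⊗ g(c ⊗ d ⊗ f(c) ⊗ g(d, d) ⊗ h(d), c ⊗ d ⊗ h(d)) ⊗ g(d, d) ⊗ h(c), c ⊗ d)
Right:  d ⊗ c ⊗ c ⊗ g(c ⊗ g(d, d) ⊗ h(c) ⊗ g(g(d, d) ⊗ h(d) ⊗ f(c) ⊗ c ⊗ h(d) ⊗ d, c ⊗ (d ⊗ h(d))) ⊗ f(c) ⊗ d, c ⊗ d)
  Inside:  g(c ⊗ g(d, d) ⊗ h(c) ⊗ g(g(d, d) ⊗ h(d) ⊗ f(c) ⊗ c ⊗ h(d) ⊗ d, c ⊗ (d ⊗ h(d))) ⊗ f(c) ⊗ d, c ⊗ d)  →  g(c ⊗ d ⊗ f(c) ⊗ g(c ⊗ d ⊗ f(c) ⊗ g(d, d) ⊗ h(d), c ⊗ d ⊗ h(d)) ⊗ g(d, d) ⊗ h(c), c ⊗ d)
  Deduplicate:  drop duplicate c
  Sort arguments:  c ⊗ d ⊗ g(c ⊗ d ⊗ f(c) ⊗ g(c ⊗ d ⊗ f(c) ⊗ g(d, d) ⊗ h(d), c ⊗ d ⊗ h(d)) ⊗ g(d, d) ⊗ h(c), c ⊗ d)

Answer: yes — both canonical forms are c ⊗ d ⊗ g(c ⊗ d ⊗ f(c) ⊗ g(c ⊗ d ⊗ f(c) ⊗ g(d, d) ⊗ h(d), c ⊗ d ⊗ h(d)) ⊗ g(d, d) ⊗ h(c), c ⊗ d)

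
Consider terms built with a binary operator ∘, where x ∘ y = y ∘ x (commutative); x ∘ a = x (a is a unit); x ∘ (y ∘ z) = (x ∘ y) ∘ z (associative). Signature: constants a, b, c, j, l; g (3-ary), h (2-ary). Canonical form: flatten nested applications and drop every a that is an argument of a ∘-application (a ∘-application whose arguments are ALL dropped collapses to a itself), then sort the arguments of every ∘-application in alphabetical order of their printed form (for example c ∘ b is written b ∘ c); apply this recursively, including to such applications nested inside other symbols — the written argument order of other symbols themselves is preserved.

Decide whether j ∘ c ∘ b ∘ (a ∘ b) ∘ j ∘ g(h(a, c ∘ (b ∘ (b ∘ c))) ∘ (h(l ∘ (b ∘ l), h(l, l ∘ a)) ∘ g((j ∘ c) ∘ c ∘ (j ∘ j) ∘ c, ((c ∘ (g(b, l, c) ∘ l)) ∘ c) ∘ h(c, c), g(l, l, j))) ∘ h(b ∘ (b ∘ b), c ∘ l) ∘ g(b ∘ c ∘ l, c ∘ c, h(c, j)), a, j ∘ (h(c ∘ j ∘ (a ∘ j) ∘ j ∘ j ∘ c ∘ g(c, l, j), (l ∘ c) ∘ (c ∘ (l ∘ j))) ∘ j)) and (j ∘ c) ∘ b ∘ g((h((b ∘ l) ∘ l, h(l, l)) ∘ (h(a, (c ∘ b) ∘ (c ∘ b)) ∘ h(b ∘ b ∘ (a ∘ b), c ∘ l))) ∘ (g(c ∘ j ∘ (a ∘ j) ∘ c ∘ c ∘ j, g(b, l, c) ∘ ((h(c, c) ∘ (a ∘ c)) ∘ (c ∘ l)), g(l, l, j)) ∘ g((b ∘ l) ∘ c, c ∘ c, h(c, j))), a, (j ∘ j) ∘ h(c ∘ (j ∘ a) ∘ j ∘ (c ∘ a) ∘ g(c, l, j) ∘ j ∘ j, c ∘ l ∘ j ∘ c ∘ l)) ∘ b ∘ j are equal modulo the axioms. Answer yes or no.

Left:  j ∘ c ∘ b ∘ (a ∘ b) ∘ j ∘ g(h(a, c ∘ (b ∘ (b ∘ c))) ∘ (h(l ∘ (b ∘ l), h(l, l ∘ a)) ∘ g((j ∘ c) ∘ c ∘ (j ∘ j) ∘ c, ((c ∘ (g(b, l, c) ∘ l)) ∘ c) ∘ h(c, c), g(l, l, j))) ∘ h(b ∘ (b ∘ b), c ∘ l) ∘ g(b ∘ c ∘ l, c ∘ c, h(c, j)), a, j ∘ (h(c ∘ j ∘ (a ∘ j) ∘ j ∘ j ∘ c ∘ g(c, l, j), (l ∘ c) ∘ (c ∘ (l ∘ j))) ∘ j))
  Un-nest:  j ∘ c ∘ b ∘ a ∘ b ∘ j ∘ g(h(a, c ∘ (b ∘ (b ∘ c))) ∘ (h(l ∘ (b ∘ l), h(l, l ∘ a)) ∘ g((j ∘ c) ∘ c ∘ (j ∘ j) ∘ c, ((c ∘ (g(b, l, c) ∘ l)) ∘ c) ∘ h(c, c), g(l, l, j))) ∘ h(b ∘ (b ∘ b), c ∘ l) ∘ g(b ∘ c ∘ l, c ∘ c, h(c, j)), a, j ∘ (h(c ∘ j ∘ (a ∘ j) ∘ j ∘ j ∘ c ∘ g(c, l, j), (l ∘ c) ∘ (c ∘ (l ∘ j))) ∘ j))
  Inside:  g(h(a, c ∘ (b ∘ (b ∘ c))) ∘ (h(l ∘ (b ∘ l), h(l, l ∘ a)) ∘ g((j ∘ c) ∘ c ∘ (j ∘ j) ∘ c, ((c ∘ (g(b, l, c) ∘ l)) ∘ c) ∘ h(c, c), g(l, l, j))) ∘ h(b ∘ (b ∘ b), c ∘ l) ∘ g(b ∘ c ∘ l, c ∘ c, h(c, j)), a, j ∘ (h(c ∘ j ∘ (a ∘ j) ∘ j ∘ j ∘ c ∘ g(c, l, j), (l ∘ c) ∘ (c ∘ (l ∘ j))) ∘ j))  →  g(g(b ∘ c ∘ l, c ∘ c, h(c, j)) ∘ g(c ∘ c ∘ c ∘ j ∘ j ∘ j, c ∘ c ∘ g(b, l, c) ∘ h(c, c) ∘ l, g(l, l, j)) ∘ h(a, b ∘ b ∘ c ∘ c) ∘ h(b ∘ b ∘ b, c ∘ l) ∘ h(b ∘ l ∘ l, h(l, l)), a, h(c ∘ c ∘ g(c, l, j) ∘ j ∘ j ∘ j ∘ j, c ∘ c ∘ j ∘ l ∘ l) ∘ j ∘ j)
  Drop the unit:  drop a
  Sort:  b ∘ b ∘ c ∘ g(g(b ∘ c ∘ l, c ∘ c, h(c, j)) ∘ g(c ∘ c ∘ c ∘ j ∘ j ∘ j, c ∘ c ∘ g(b, l, c) ∘ h(c, c) ∘ l, g(l, l, j)) ∘ h(a, b ∘ b ∘ c ∘ c) ∘ h(b ∘ b ∘ b, c ∘ l) ∘ h(b ∘ l ∘ l, h(l, l)), a, h(c ∘ c ∘ g(c, l, j) ∘ j ∘ j ∘ j ∘ j, c ∘ c ∘ j ∘ l ∘ l) ∘ j ∘ j) ∘ j ∘ j
Right:  (j ∘ c) ∘ b ∘ g((h((b ∘ l) ∘ l, h(l, l)) ∘ (h(a, (c ∘ b) ∘ (c ∘ b)) ∘ h(b ∘ b ∘ (a ∘ b), c ∘ l))) ∘ (g(c ∘ j ∘ (a ∘ j) ∘ c ∘ c ∘ j, g(b, l, c) ∘ ((h(c, c) ∘ (a ∘ c)) ∘ (c ∘ l)), g(l, l, j)) ∘ g((b ∘ l) ∘ c, c ∘ c, h(c, j))), a, (j ∘ j) ∘ h(c ∘ (j ∘ a) ∘ j ∘ (c ∘ a) ∘ g(c, l, j) ∘ j ∘ j, c ∘ l ∘ j ∘ c ∘ l)) ∘ b ∘ j
  Merge nested applications:  j ∘ c ∘ b ∘ g((h((b ∘ l) ∘ l, h(l, l)) ∘ (h(a, (c ∘ b) ∘ (c ∘ b)) ∘ h(b ∘ b ∘ (a ∘ b), c ∘ l))) ∘ (g(c ∘ j ∘ (a ∘ j) ∘ c ∘ c ∘ j, g(b, l, c) ∘ ((h(c, c) ∘ (a ∘ c)) ∘ (c ∘ l)), g(l, l, j)) ∘ g((b ∘ l) ∘ c, c ∘ c, h(c, j))), a, (j ∘ j) ∘ h(c ∘ (j ∘ a) ∘ j ∘ (c ∘ a) ∘ g(c, l, j) ∘ j ∘ j, c ∘ l ∘ j ∘ c ∘ l)) ∘ b ∘ j
  Simplify inside:  g((h((b ∘ l) ∘ l, h(l, l)) ∘ (h(a, (c ∘ b) ∘ (c ∘ b)) ∘ h(b ∘ b ∘ (a ∘ b), c ∘ l))) ∘ (g(c ∘ j ∘ (a ∘ j) ∘ c ∘ c ∘ j, g(b, l, c) ∘ ((h(c, c) ∘ (a ∘ c)) ∘ (c ∘ l)), g(l, l, j)) ∘ g((b ∘ l) ∘ c, c ∘ c, h(c, j))), a, (j ∘ j) ∘ h(c ∘ (j ∘ a) ∘ j ∘ (c ∘ a) ∘ g(c, l, j) ∘ j ∘ j, c ∘ l ∘ j ∘ c ∘ l))  →  g(g(b ∘ c ∘ l, c ∘ c, h(c, j)) ∘ g(c ∘ c ∘ c ∘ j ∘ j ∘ j, c ∘ c ∘ g(b, l, c) ∘ h(c, c) ∘ l, g(l, l, j)) ∘ h(a, b ∘ b ∘ c ∘ c) ∘ h(b ∘ b ∘ b, c ∘ l) ∘ h(b ∘ l ∘ l, h(l, l)), a, h(c ∘ c ∘ g(c, l, j) ∘ j ∘ j ∘ j ∘ j, c ∘ c ∘ j ∘ l ∘ l) ∘ j ∘ j)
  Sort arguments:  b ∘ b ∘ c ∘ g(g(b ∘ c ∘ l, c ∘ c, h(c, j)) ∘ g(c ∘ c ∘ c ∘ j ∘ j ∘ j, c ∘ c ∘ g(b, l, c) ∘ h(c, c) ∘ l, g(l, l, j)) ∘ h(a, b ∘ b ∘ c ∘ c) ∘ h(b ∘ b ∘ b, c ∘ l) ∘ h(b ∘ l ∘ l, h(l, l)), a, h(c ∘ c ∘ g(c, l, j) ∘ j ∘ j ∘ j ∘ j, c ∘ c ∘ j ∘ l ∘ l) ∘ j ∘ j) ∘ j ∘ j

Answer: yes — both canonical forms are b ∘ b ∘ c ∘ g(g(b ∘ c ∘ l, c ∘ c, h(c, j)) ∘ g(c ∘ c ∘ c ∘ j ∘ j ∘ j, c ∘ c ∘ g(b, l, c) ∘ h(c, c) ∘ l, g(l, l, j)) ∘ h(a, b ∘ b ∘ c ∘ c) ∘ h(b ∘ b ∘ b, c ∘ l) ∘ h(b ∘ l ∘ l, h(l, l)), a, h(c ∘ c ∘ g(c, l, j) ∘ j ∘ j ∘ j ∘ j, c ∘ c ∘ j ∘ l ∘ l) ∘ j ∘ j) ∘ j ∘ j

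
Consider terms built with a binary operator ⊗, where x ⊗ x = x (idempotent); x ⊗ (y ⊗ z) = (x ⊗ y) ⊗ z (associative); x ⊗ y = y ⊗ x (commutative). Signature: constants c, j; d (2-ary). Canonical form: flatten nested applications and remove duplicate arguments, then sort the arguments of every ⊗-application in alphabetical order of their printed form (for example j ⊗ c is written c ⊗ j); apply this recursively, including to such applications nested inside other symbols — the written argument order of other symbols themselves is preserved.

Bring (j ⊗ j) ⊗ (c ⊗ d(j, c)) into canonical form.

Answer: c ⊗ d(j, c) ⊗ j

Derivation:
Merge nested applications:  j ⊗ j ⊗ c ⊗ d(j, c)
Idempotence:  drop duplicate j
Sort:  c ⊗ d(j, c) ⊗ j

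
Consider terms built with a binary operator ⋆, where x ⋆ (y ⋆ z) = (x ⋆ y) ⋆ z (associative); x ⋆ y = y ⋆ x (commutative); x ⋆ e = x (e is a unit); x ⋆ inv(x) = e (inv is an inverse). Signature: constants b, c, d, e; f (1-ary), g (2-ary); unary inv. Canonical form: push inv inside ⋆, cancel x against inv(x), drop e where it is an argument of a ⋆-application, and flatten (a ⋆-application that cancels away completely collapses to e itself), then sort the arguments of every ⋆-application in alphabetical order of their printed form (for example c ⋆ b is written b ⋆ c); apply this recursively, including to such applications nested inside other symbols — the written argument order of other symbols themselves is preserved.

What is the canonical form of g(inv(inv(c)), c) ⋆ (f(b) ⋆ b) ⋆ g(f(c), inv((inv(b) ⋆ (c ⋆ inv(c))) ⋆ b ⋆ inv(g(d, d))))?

Push inv inside:  distribute inv over ⋆ and collapse double inv
Collect:  g(c, c) ⋆ f(b) ⋆ b ⋆ g(f(c), g(d, d))
Sort:  b ⋆ f(b) ⋆ g(c, c) ⋆ g(f(c), g(d, d))

Answer: b ⋆ f(b) ⋆ g(c, c) ⋆ g(f(c), g(d, d))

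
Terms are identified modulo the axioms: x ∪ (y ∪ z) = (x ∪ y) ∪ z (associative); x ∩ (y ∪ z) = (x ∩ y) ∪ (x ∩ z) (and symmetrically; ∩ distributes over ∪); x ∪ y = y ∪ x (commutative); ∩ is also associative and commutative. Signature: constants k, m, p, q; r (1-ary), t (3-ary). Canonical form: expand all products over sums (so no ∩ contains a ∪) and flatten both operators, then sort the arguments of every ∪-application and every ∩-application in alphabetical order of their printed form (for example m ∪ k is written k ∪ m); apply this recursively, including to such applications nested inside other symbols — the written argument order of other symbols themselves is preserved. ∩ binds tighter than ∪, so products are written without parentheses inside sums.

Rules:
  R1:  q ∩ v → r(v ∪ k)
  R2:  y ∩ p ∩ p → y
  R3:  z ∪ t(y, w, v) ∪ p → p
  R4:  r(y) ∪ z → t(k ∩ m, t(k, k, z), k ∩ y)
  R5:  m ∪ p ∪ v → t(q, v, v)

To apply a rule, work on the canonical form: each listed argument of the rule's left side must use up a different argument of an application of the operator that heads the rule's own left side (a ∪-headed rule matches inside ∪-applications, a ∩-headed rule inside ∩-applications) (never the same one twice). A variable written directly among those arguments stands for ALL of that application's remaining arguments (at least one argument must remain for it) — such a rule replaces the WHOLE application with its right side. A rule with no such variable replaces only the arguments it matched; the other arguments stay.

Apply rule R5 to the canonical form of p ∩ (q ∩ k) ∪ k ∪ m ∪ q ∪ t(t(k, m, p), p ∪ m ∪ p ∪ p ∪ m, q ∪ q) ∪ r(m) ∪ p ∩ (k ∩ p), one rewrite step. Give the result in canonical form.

Canonical form:  k ∪ k ∩ p ∩ p ∪ k ∩ p ∩ q ∪ m ∪ q ∪ r(m) ∪ t(t(k, m, p), m ∪ m ∪ p ∪ p ∪ p, q ∪ q)
R5 matches:  uses m, p;  v := m ∪ p ∪ p
The extension variable absorbs all remaining arguments, so the whole application is rewritten.
Giving:  k ∪ k ∩ p ∩ p ∪ k ∩ p ∩ q ∪ m ∪ q ∪ r(m) ∪ t(t(k, m, p), t(q, m ∪ p ∪ p, m ∪ p ∪ p), q ∪ q)

Answer: k ∪ k ∩ p ∩ p ∪ k ∩ p ∩ q ∪ m ∪ q ∪ r(m) ∪ t(t(k, m, p), t(q, m ∪ p ∪ p, m ∪ p ∪ p), q ∪ q)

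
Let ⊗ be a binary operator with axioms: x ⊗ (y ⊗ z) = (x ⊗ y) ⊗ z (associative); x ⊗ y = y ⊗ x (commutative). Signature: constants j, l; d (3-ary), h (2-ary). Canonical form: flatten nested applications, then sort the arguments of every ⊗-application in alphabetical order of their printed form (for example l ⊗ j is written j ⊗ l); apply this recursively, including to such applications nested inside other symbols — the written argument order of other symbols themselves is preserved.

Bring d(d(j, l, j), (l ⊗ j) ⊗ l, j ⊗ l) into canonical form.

Work inside:  (l ⊗ j) ⊗ l
Merge nested applications:  l ⊗ j ⊗ l
Sort:  j ⊗ l ⊗ l
Put back:  d(d(j, l, j), j ⊗ l ⊗ l, j ⊗ l)

Answer: d(d(j, l, j), j ⊗ l ⊗ l, j ⊗ l)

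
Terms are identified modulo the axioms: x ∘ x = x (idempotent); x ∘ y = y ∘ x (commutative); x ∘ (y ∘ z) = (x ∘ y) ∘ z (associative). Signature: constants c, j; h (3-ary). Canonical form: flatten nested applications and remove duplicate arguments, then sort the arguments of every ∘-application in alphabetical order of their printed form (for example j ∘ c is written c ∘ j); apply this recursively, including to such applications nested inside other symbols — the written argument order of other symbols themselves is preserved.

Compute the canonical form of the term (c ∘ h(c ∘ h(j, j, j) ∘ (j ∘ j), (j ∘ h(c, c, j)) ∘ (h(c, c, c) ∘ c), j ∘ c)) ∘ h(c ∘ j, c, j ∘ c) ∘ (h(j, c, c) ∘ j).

Flatten:  c ∘ h(c ∘ h(j, j, j) ∘ (j ∘ j), (j ∘ h(c, c, j)) ∘ (h(c, c, c) ∘ c), j ∘ c) ∘ h(c ∘ j, c, j ∘ c) ∘ h(j, c, c) ∘ j
Simplify inside:  h(c ∘ h(j, j, j) ∘ (j ∘ j), (j ∘ h(c, c, j)) ∘ (h(c, c, c) ∘ c), j ∘ c)  →  h(c ∘ h(j, j, j) ∘ j, c ∘ h(c, c, c) ∘ h(c, c, j) ∘ j, c ∘ j)
Simplify inside:  h(c ∘ j, c, j ∘ c)  →  h(c ∘ j, c, c ∘ j)
Order the arguments:  c ∘ h(c ∘ h(j, j, j) ∘ j, c ∘ h(c, c, c) ∘ h(c, c, j) ∘ j, c ∘ j) ∘ h(c ∘ j, c, c ∘ j) ∘ h(j, c, c) ∘ j

Answer: c ∘ h(c ∘ h(j, j, j) ∘ j, c ∘ h(c, c, c) ∘ h(c, c, j) ∘ j, c ∘ j) ∘ h(c ∘ j, c, c ∘ j) ∘ h(j, c, c) ∘ j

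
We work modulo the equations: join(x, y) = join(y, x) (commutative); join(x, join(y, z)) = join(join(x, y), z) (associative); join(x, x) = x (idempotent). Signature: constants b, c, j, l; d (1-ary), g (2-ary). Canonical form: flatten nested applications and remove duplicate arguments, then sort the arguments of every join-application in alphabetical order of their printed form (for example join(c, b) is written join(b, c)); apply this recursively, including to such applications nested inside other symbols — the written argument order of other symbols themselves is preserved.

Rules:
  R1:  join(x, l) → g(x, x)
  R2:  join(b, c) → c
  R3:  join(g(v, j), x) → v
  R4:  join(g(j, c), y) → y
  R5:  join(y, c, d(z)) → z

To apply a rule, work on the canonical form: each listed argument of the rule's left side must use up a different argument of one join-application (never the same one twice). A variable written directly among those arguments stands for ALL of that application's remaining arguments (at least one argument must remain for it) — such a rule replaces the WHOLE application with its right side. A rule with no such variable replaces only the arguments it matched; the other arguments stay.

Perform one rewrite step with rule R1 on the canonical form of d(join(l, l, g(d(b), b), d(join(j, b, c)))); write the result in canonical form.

Answer: d(g(join(d(join(b, c, j)), g(d(b), b)), join(d(join(b, c, j)), g(d(b), b))))

Derivation:
Canonical form:  d(join(d(join(b, c, j)), g(d(b), b), l))
R1 matches:  uses l;  x := join(d(join(b, c, j)), g(d(b), b))
The extension variable absorbs all remaining arguments, so the whole application is rewritten.
Giving:  d(g(join(d(join(b, c, j)), g(d(b), b)), join(d(join(b, c, j)), g(d(b), b))))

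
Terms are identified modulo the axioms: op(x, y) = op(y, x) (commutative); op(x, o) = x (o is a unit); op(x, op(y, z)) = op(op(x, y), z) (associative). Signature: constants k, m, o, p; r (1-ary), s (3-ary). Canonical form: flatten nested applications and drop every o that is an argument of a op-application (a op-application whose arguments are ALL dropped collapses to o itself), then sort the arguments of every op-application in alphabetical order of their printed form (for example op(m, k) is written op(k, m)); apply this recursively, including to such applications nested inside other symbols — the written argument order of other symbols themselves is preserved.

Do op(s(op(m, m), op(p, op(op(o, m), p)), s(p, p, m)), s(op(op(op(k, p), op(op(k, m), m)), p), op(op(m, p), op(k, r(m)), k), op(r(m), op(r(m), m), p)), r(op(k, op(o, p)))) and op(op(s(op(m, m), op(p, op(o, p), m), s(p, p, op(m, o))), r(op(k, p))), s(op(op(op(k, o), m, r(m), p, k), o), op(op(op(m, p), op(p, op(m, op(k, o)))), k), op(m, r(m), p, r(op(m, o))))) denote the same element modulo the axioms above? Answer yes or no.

Answer: no — op(r(op(k, p)), s(op(k, k, m, m, p, p), op(k, k, m, p, r(m)), op(m, p, r(m), r(m))), s(op(m, m), op(m, p, p), s(p, p, m))) vs op(r(op(k, p)), s(op(k, k, m, p, r(m)), op(k, k, m, m, p, p), op(m, p, r(m), r(m))), s(op(m, m), op(m, p, p), s(p, p, m)))

Derivation:
Left:  op(s(op(m, m), op(p, op(op(o, m), p)), s(p, p, m)), s(op(op(op(k, p), op(op(k, m), m)), p), op(op(m, p), op(k, r(m)), k), op(r(m), op(r(m), m), p)), r(op(k, op(o, p))))
  Simplify inside:  s(op(m, m), op(p, op(op(o, m), p)), s(p, p, m))  →  s(op(m, m), op(m, p, p), s(p, p, m))
  Inside:  s(op(op(op(k, p), op(op(k, m), m)), p), op(op(m, p), op(k, r(m)), k), op(r(m), op(r(m), m), p))  →  s(op(k, k, m, m, p, p), op(k, k, m, p, r(m)), op(m, p, r(m), r(m)))
  Canonicalize subterm:  r(op(k, op(o, p)))  →  r(op(k, p))
  Order the arguments:  op(r(op(k, p)), s(op(k, k, m, m, p, p), op(k, k, m, p, r(m)), op(m, p, r(m), r(m))), s(op(m, m), op(m, p, p), s(p, p, m)))
Right:  op(op(s(op(m, m), op(p, op(o, p), m), s(p, p, op(m, o))), r(op(k, p))), s(op(op(op(k, o), m, r(m), p, k), o), op(op(op(m, p), op(p, op(m, op(k, o)))), k), op(m, r(m), p, r(op(m, o)))))
  Flatten:  op(s(op(m, m), op(p, op(o, p), m), s(p, p, op(m, o))), r(op(k, p)), s(op(op(op(k, o), m, r(m), p, k), o), op(op(op(m, p), op(p, op(m, op(k, o)))), k), op(m, r(m), p, r(op(m, o)))))
  Simplify inside:  s(op(m, m), op(p, op(o, p), m), s(p, p, op(m, o)))  →  s(op(m, m), op(m, p, p), s(p, p, m))
  Canonicalize subterm:  s(op(op(op(k, o), m, r(m), p, k), o), op(op(op(m, p), op(p, op(m, op(k, o)))), k), op(m, r(m), p, r(op(m, o))))  →  s(op(k, k, m, p, r(m)), op(k, k, m, m, p, p), op(m, p, r(m), r(m)))
  Sort:  op(r(op(k, p)), s(op(k, k, m, p, r(m)), op(k, k, m, m, p, p), op(m, p, r(m), r(m))), s(op(m, m), op(m, p, p), s(p, p, m)))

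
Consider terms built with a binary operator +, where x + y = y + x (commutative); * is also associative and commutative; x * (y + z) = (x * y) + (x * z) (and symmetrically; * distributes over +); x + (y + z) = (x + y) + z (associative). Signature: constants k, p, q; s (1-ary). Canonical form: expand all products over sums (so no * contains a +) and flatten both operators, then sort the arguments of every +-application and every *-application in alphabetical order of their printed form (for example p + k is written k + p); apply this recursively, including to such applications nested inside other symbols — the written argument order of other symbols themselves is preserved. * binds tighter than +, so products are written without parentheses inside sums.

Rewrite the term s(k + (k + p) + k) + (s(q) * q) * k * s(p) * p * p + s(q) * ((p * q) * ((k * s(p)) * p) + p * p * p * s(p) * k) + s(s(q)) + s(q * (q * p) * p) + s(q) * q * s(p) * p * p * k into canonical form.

Answer: k * p * p * p * s(p) * s(q) + k * p * p * q * s(p) * s(q) + k * p * p * q * s(p) * s(q) + k * p * p * q * s(p) * s(q) + s(k + k + k + p) + s(p * p * q * q) + s(s(q))

Derivation:
Distribute:  s(k + k + k + p) + k * p * p * q * s(p) * s(q) + k * p * p * q * s(p) * s(q) + k * p * p * p * s(p) * s(q) + s(s(q)) + s(p * p * q * q) + k * p * p * q * s(p) * s(q)
Sort arguments:  k * p * p * p * s(p) * s(q) + k * p * p * q * s(p) * s(q) + k * p * p * q * s(p) * s(q) + k * p * p * q * s(p) * s(q) + s(k + k + k + p) + s(p * p * q * q) + s(s(q))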